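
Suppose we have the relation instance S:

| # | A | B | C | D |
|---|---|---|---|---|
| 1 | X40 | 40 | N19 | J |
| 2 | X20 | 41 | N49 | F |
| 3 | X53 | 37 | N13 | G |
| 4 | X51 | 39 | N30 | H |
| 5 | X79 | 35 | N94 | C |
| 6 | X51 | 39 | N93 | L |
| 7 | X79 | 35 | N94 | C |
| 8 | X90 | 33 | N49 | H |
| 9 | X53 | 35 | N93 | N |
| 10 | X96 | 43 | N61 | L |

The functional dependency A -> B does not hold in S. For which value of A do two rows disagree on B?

X53

A=X40: row 1 → B = 40 ✓
A=X20: row 2 → B = 41 ✓
A=X53: rows 3, 9 → B takes values {37, 35} — violation
A=X51: rows 4, 6 → B = 39, 39 ✓
A=X79: rows 5, 7 → B = 35, 35 ✓
A=X90: row 8 → B = 33 ✓
A=X96: row 10 → B = 43 ✓
The only A value with inconsistent B is A=X53.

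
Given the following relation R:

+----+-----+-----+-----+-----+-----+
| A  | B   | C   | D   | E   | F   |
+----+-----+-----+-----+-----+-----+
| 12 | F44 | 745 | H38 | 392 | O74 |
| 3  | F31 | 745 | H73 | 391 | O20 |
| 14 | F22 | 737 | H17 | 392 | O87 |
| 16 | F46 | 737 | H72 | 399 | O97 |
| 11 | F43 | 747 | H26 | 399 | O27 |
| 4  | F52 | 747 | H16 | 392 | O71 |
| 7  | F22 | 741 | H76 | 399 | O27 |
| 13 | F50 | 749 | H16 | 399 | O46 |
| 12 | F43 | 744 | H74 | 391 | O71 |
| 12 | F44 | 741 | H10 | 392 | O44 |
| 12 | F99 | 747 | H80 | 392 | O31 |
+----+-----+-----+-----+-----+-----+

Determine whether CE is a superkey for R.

No

Two distinct rows share (C=747, E=392), so CE does not determine every attribute — not a superkey.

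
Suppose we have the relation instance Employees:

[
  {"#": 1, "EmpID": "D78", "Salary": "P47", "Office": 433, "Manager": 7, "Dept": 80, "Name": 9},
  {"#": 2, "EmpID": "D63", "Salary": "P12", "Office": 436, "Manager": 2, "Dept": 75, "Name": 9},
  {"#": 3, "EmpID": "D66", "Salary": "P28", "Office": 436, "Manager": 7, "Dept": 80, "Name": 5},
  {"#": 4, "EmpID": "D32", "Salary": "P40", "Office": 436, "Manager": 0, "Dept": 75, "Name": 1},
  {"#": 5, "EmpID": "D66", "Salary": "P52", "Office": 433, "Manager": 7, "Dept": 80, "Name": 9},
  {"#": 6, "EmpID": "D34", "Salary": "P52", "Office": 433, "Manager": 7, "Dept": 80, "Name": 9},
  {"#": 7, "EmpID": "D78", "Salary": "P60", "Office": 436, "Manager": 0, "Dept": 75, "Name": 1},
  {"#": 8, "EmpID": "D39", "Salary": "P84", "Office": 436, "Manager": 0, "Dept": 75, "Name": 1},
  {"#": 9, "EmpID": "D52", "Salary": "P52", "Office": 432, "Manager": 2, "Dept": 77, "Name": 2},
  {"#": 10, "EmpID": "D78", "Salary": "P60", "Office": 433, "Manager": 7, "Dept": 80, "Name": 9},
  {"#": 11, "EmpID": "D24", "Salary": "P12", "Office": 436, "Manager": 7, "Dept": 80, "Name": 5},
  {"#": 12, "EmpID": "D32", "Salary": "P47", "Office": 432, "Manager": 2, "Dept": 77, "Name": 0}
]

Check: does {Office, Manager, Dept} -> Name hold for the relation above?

(Office=433, Manager=7, Dept=80): rows 1, 5, 6, 10 → Name = 9, 9, 9, 9 ✓
(Office=436, Manager=2, Dept=75): row 2 → Name = 9 ✓
(Office=436, Manager=7, Dept=80): rows 3, 11 → Name = 5, 5 ✓
(Office=436, Manager=0, Dept=75): rows 4, 7, 8 → Name = 1, 1, 1 ✓
(Office=432, Manager=2, Dept=77): rows 9, 12 → Name takes values {2, 0} — violation
Two rows agree on {Office, Manager, Dept} but differ on Name, so {Office, Manager, Dept} -> Name does not hold.

No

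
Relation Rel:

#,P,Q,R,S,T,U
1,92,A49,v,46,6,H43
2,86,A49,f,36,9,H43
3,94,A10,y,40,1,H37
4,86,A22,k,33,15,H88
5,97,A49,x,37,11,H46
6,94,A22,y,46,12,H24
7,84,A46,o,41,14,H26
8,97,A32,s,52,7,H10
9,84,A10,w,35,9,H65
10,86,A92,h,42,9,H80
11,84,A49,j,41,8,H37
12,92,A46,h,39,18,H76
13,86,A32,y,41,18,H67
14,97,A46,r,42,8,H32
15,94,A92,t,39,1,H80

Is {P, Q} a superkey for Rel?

All 15 rows have distinct {P, Q} values, so {P, Q} → (all attributes) holds and {P, Q} is a superkey.

Yes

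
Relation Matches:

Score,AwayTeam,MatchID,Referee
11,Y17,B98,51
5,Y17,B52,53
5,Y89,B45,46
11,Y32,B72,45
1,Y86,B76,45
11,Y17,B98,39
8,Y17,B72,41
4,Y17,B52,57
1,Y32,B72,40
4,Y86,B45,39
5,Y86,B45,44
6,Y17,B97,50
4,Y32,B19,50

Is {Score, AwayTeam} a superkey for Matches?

No

Two distinct rows share (Score=11, AwayTeam=Y17), so {Score, AwayTeam} does not determine every attribute — not a superkey.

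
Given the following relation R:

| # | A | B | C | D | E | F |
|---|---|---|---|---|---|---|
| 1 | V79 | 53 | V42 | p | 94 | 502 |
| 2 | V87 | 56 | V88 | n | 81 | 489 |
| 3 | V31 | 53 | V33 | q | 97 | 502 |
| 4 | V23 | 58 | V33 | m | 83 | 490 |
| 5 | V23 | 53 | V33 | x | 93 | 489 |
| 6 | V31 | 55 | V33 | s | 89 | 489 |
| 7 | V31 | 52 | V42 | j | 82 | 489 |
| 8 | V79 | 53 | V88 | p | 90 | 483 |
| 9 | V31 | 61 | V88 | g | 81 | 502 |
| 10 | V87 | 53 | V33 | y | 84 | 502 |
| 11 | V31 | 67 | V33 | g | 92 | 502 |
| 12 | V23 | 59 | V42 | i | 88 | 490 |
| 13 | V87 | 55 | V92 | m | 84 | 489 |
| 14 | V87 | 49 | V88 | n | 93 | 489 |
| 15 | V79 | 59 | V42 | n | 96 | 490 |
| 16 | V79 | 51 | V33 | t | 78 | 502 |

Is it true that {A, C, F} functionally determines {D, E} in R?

No

(A=V79, C=V42, F=502): row 1 → {D,E} = (p, 94) ✓
(A=V87, C=V88, F=489): rows 2, 14 → {D,E} takes values {(n, 81), (n, 93)} — violation
(A=V31, C=V33, F=502): rows 3, 11 → {D,E} takes values {(q, 97), (g, 92)} — violation
(A=V23, C=V33, F=490): row 4 → {D,E} = (m, 83) ✓
(A=V23, C=V33, F=489): row 5 → {D,E} = (x, 93) ✓
(A=V31, C=V33, F=489): row 6 → {D,E} = (s, 89) ✓
(A=V31, C=V42, F=489): row 7 → {D,E} = (j, 82) ✓
(A=V79, C=V88, F=483): row 8 → {D,E} = (p, 90) ✓
(A=V31, C=V88, F=502): row 9 → {D,E} = (g, 81) ✓
(A=V87, C=V33, F=502): row 10 → {D,E} = (y, 84) ✓
(A=V23, C=V42, F=490): row 12 → {D,E} = (i, 88) ✓
(A=V87, C=V92, F=489): row 13 → {D,E} = (m, 84) ✓
(A=V79, C=V42, F=490): row 15 → {D,E} = (n, 96) ✓
(A=V79, C=V33, F=502): row 16 → {D,E} = (t, 78) ✓
Two rows agree on {A, C, F} but differ on {D, E}, so {A, C, F} -> {D, E} does not hold.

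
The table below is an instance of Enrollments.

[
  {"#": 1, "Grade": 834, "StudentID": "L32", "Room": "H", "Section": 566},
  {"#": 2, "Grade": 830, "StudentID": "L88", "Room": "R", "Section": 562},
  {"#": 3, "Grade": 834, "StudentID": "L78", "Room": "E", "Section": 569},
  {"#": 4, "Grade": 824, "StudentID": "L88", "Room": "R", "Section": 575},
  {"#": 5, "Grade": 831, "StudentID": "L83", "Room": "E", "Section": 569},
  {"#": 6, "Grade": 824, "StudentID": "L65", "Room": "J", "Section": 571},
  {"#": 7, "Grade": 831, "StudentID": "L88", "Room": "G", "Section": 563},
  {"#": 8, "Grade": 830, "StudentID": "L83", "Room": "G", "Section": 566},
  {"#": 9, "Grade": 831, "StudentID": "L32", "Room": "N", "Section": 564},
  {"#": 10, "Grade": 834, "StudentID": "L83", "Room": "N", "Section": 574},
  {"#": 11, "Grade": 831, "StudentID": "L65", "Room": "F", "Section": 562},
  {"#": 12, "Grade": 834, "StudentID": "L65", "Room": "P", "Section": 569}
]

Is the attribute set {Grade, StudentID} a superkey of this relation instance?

Yes

All 12 rows have distinct {Grade, StudentID} values, so {Grade, StudentID} → (all attributes) holds and {Grade, StudentID} is a superkey.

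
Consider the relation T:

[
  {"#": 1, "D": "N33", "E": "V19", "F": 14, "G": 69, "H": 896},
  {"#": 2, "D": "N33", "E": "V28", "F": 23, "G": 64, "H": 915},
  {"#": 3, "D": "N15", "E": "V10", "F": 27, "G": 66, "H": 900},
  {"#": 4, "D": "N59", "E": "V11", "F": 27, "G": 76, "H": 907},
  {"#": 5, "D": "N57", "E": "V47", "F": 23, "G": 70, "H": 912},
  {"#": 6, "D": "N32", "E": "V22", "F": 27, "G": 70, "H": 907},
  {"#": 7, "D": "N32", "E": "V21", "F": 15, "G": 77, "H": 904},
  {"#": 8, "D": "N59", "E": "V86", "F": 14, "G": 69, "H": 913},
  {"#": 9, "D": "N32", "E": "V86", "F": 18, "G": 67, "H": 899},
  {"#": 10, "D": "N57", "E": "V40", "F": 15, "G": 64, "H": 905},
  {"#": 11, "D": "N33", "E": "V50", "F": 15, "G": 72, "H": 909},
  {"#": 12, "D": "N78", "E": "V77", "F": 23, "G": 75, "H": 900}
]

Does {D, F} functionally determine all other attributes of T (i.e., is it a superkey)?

Yes

All 12 rows have distinct {D, F} values, so {D, F} → (all attributes) holds and {D, F} is a superkey.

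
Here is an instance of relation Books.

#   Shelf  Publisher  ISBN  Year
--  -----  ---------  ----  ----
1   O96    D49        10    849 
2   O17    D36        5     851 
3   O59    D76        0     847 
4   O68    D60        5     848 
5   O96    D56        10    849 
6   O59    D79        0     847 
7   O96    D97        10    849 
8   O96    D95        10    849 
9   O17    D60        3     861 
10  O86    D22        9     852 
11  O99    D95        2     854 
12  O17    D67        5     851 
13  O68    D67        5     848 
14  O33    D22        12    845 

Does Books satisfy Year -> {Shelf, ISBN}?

Year=849: rows 1, 5, 7, 8 → {Shelf,ISBN} = (O96, 10), (O96, 10), (O96, 10), (O96, 10) ✓
Year=851: rows 2, 12 → {Shelf,ISBN} = (O17, 5), (O17, 5) ✓
Year=847: rows 3, 6 → {Shelf,ISBN} = (O59, 0), (O59, 0) ✓
Year=848: rows 4, 13 → {Shelf,ISBN} = (O68, 5), (O68, 5) ✓
Year=861: row 9 → {Shelf,ISBN} = (O17, 3) ✓
Year=852: row 10 → {Shelf,ISBN} = (O86, 9) ✓
Year=854: row 11 → {Shelf,ISBN} = (O99, 2) ✓
Year=845: row 14 → {Shelf,ISBN} = (O33, 12) ✓
Every Year value is associated with a single {Shelf, ISBN} value, so Year -> {Shelf, ISBN} holds.

Yes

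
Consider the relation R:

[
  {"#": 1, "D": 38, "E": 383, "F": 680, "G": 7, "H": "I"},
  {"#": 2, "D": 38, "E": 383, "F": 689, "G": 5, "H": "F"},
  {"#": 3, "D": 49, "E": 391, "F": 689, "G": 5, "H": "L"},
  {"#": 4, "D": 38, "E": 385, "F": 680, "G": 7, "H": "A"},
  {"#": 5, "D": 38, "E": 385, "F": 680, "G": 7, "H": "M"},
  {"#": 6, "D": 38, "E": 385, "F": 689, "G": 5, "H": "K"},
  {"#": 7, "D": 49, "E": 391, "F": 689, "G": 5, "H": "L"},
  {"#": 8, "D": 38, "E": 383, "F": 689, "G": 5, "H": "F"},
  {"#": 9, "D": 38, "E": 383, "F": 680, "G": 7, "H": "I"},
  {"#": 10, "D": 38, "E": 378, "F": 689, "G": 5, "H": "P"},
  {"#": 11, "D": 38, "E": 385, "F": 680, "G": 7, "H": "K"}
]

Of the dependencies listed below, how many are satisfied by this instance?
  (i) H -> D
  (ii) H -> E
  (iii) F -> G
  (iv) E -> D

(i) H -> D: every LHS value maps to a single RHS value — holds.
(ii) H -> E: every LHS value maps to a single RHS value — holds.
(iii) F -> G: every LHS value maps to a single RHS value — holds.
(iv) E -> D: every LHS value maps to a single RHS value — holds.
4 of the 4 dependencies hold.

4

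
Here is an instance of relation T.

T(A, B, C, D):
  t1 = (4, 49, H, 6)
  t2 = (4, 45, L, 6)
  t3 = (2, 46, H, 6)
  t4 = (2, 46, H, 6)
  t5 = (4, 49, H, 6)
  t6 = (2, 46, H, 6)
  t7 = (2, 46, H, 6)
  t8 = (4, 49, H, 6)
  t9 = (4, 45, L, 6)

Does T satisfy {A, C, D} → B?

Yes

(A=4, C=H, D=6): rows 1, 5, 8 → B = 49, 49, 49 ✓
(A=4, C=L, D=6): rows 2, 9 → B = 45, 45 ✓
(A=2, C=H, D=6): rows 3, 4, 6, 7 → B = 46, 46, 46, 46 ✓
Every {A, C, D} value is associated with a single B value, so {A, C, D} → B holds.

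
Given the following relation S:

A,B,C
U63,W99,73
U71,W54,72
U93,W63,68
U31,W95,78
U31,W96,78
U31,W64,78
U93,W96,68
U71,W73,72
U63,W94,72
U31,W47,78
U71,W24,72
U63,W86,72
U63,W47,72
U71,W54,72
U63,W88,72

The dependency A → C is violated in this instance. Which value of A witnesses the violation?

U63

A=U63: 5 rows → C takes values {73, 72} — violation
A=U71: 4 rows → C = 72, 72, 72, 72 ✓
A=U93: 2 rows → C = 68, 68 ✓
A=U31: 4 rows → C = 78, 78, 78, 78 ✓
The only A value with inconsistent C is A=U63.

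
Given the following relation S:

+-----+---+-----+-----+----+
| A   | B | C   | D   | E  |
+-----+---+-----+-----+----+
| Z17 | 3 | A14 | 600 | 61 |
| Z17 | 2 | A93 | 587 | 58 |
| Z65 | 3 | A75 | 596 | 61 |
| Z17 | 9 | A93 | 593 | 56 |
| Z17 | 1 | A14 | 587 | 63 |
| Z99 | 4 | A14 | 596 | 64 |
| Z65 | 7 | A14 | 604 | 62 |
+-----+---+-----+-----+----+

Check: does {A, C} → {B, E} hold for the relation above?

(A=Z17, C=A14): 2 rows → {B,E} takes values {(3, 61), (1, 63)} — violation
(A=Z17, C=A93): 2 rows → {B,E} takes values {(2, 58), (9, 56)} — violation
(A=Z65, C=A75): 1 row → {B,E} = (3, 61) ✓
(A=Z99, C=A14): 1 row → {B,E} = (4, 64) ✓
(A=Z65, C=A14): 1 row → {B,E} = (7, 62) ✓
Two rows agree on {A, C} but differ on {B, E}, so {A, C} → {B, E} does not hold.

No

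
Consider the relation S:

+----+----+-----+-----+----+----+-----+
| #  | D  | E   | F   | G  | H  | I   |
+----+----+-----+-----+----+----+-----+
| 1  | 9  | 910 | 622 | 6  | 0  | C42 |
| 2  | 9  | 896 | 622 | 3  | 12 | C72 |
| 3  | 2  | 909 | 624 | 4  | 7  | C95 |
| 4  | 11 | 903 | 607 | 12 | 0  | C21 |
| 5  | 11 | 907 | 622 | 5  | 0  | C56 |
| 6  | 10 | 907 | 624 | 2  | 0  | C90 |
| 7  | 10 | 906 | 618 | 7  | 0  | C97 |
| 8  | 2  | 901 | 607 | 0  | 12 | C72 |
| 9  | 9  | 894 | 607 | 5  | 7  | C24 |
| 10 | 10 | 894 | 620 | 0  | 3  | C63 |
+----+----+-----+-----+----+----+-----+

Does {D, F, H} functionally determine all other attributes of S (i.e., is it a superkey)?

All 10 rows have distinct {D, F, H} values, so {D, F, H} → (all attributes) holds and {D, F, H} is a superkey.

Yes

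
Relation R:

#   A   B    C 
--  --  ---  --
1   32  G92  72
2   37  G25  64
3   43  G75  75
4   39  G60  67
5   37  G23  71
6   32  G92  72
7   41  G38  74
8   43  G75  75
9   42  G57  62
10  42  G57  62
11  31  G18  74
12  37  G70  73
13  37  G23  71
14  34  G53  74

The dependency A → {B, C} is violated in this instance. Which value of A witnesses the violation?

37

A=32: rows 1, 6 → {B,C} = (G92, 72), (G92, 72) ✓
A=37: rows 2, 5, 12, 13 → {B,C} takes values {(G25, 64), (G23, 71), (G70, 73)} — violation
A=43: rows 3, 8 → {B,C} = (G75, 75), (G75, 75) ✓
A=39: row 4 → {B,C} = (G60, 67) ✓
A=41: row 7 → {B,C} = (G38, 74) ✓
A=42: rows 9, 10 → {B,C} = (G57, 62), (G57, 62) ✓
A=31: row 11 → {B,C} = (G18, 74) ✓
A=34: row 14 → {B,C} = (G53, 74) ✓
The only A value with inconsistent RHS is A=37.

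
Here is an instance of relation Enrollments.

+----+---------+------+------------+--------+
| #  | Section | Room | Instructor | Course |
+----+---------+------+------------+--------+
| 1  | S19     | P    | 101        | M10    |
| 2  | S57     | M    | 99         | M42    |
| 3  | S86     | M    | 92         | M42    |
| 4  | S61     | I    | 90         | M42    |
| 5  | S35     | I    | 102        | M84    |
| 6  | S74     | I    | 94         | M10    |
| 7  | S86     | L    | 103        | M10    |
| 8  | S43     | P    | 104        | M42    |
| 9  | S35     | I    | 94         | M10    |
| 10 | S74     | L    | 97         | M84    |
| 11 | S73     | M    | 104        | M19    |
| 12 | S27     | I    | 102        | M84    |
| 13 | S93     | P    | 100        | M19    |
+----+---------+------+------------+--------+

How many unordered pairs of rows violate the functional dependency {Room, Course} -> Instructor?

1

(Room=M, Course=M42): violating pairs (2,3) — 1 pair.
(Room=I, Course=M84): all 2 rows agree on Instructor — 0 pairs.
(Room=I, Course=M10): all 2 rows agree on Instructor — 0 pairs.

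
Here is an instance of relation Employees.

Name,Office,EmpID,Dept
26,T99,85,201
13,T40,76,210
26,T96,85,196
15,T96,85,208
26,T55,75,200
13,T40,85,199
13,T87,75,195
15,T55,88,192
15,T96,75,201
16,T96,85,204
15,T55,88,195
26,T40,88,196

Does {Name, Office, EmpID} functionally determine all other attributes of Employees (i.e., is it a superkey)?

No

Two distinct rows share (Name=15, Office=T55, EmpID=88), so {Name, Office, EmpID} does not determine every attribute — not a superkey.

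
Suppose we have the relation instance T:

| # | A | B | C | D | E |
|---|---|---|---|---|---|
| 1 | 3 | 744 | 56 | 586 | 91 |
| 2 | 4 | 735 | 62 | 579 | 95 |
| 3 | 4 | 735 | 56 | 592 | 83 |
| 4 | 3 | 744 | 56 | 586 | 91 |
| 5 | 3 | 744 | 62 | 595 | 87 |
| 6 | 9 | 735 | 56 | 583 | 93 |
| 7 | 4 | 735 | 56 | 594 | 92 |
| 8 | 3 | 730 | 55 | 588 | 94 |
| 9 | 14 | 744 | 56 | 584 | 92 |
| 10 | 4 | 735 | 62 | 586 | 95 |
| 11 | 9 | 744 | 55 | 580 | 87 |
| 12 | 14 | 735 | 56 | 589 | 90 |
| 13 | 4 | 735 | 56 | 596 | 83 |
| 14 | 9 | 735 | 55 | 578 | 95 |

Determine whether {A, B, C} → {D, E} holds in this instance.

(A=3, B=744, C=56): rows 1, 4 → {D,E} = (586, 91), (586, 91) ✓
(A=4, B=735, C=62): rows 2, 10 → {D,E} takes values {(579, 95), (586, 95)} — violation
(A=4, B=735, C=56): rows 3, 7, 13 → {D,E} takes values {(592, 83), (594, 92), (596, 83)} — violation
(A=3, B=744, C=62): row 5 → {D,E} = (595, 87) ✓
(A=9, B=735, C=56): row 6 → {D,E} = (583, 93) ✓
(A=3, B=730, C=55): row 8 → {D,E} = (588, 94) ✓
(A=14, B=744, C=56): row 9 → {D,E} = (584, 92) ✓
(A=9, B=744, C=55): row 11 → {D,E} = (580, 87) ✓
(A=14, B=735, C=56): row 12 → {D,E} = (589, 90) ✓
(A=9, B=735, C=55): row 14 → {D,E} = (578, 95) ✓
Two rows agree on {A, B, C} but differ on {D, E}, so {A, B, C} → {D, E} does not hold.

No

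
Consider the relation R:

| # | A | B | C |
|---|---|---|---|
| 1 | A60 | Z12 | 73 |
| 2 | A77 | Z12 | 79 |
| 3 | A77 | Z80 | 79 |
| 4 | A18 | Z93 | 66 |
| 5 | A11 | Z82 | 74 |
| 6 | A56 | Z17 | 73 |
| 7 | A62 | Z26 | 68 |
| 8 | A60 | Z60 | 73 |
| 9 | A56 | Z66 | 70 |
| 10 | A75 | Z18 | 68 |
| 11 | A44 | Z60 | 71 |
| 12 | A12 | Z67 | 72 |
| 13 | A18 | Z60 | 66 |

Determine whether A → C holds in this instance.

No

A=A60: rows 1, 8 → C = 73, 73 ✓
A=A77: rows 2, 3 → C = 79, 79 ✓
A=A18: rows 4, 13 → C = 66, 66 ✓
A=A11: row 5 → C = 74 ✓
A=A56: rows 6, 9 → C takes values {73, 70} — violation
A=A62: row 7 → C = 68 ✓
A=A75: row 10 → C = 68 ✓
A=A44: row 11 → C = 71 ✓
A=A12: row 12 → C = 72 ✓
Two rows agree on A but differ on C, so A → C does not hold.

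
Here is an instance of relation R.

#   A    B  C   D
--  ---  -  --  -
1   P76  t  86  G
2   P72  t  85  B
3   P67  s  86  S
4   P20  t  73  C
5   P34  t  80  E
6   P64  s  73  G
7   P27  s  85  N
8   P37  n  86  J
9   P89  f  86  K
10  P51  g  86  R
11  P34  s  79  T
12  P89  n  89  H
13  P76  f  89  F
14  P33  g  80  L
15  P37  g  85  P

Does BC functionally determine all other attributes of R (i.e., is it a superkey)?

All 15 rows have distinct BC values, so BC → (all attributes) holds and BC is a superkey.

Yes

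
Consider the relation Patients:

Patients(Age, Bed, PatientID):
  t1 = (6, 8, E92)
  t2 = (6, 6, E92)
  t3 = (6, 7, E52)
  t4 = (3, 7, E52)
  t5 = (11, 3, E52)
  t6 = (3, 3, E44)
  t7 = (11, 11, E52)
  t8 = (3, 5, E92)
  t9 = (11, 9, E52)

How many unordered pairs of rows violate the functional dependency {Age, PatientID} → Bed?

4

(Age=6, PatientID=E92): violating pairs (1,2) — 1 pair.
(Age=11, PatientID=E52): violating pairs (5,7), (5,9), (7,9) — 3 pairs.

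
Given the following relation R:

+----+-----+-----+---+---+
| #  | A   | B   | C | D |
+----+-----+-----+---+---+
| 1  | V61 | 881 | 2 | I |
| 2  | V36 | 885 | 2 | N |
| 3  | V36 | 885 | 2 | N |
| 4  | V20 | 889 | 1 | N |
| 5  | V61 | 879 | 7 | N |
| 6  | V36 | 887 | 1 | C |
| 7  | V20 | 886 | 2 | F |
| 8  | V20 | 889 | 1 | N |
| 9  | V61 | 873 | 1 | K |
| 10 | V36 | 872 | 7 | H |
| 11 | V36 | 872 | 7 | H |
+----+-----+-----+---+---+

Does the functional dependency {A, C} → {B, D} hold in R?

(A=V61, C=2): row 1 → {B,D} = (881, I) ✓
(A=V36, C=2): rows 2, 3 → {B,D} = (885, N), (885, N) ✓
(A=V20, C=1): rows 4, 8 → {B,D} = (889, N), (889, N) ✓
(A=V61, C=7): row 5 → {B,D} = (879, N) ✓
(A=V36, C=1): row 6 → {B,D} = (887, C) ✓
(A=V20, C=2): row 7 → {B,D} = (886, F) ✓
(A=V61, C=1): row 9 → {B,D} = (873, K) ✓
(A=V36, C=7): rows 10, 11 → {B,D} = (872, H), (872, H) ✓
Every {A, C} value is associated with a single {B, D} value, so {A, C} → {B, D} holds.

Yes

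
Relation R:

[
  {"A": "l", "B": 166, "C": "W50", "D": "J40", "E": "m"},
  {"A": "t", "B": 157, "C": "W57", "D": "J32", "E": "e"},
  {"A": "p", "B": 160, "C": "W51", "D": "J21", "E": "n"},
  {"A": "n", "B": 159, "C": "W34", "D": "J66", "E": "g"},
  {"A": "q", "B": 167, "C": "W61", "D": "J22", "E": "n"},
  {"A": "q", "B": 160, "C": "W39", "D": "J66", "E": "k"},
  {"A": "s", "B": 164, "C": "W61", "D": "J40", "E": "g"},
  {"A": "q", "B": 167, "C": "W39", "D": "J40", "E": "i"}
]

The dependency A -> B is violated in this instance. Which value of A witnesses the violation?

q

A=l: 1 row → B = 166 ✓
A=t: 1 row → B = 157 ✓
A=p: 1 row → B = 160 ✓
A=n: 1 row → B = 159 ✓
A=q: 3 rows → B takes values {167, 160} — violation
A=s: 1 row → B = 164 ✓
The only A value with inconsistent B is A=q.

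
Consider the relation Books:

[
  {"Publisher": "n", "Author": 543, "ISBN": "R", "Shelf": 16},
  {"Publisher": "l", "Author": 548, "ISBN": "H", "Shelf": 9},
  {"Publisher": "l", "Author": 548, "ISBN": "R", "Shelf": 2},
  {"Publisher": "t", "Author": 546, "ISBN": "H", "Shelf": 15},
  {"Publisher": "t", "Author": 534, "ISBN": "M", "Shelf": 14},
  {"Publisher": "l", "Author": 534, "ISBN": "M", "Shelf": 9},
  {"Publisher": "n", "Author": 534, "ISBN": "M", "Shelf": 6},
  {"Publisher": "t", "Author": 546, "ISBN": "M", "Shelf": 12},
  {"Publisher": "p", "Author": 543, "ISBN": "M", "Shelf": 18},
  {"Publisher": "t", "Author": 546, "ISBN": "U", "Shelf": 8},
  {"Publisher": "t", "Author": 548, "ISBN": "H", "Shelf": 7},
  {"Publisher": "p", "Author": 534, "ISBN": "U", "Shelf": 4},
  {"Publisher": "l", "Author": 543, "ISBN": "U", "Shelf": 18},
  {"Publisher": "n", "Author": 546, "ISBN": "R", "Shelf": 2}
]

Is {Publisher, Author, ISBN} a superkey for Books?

All 14 rows have distinct {Publisher, Author, ISBN} values, so {Publisher, Author, ISBN} → (all attributes) holds and {Publisher, Author, ISBN} is a superkey.

Yes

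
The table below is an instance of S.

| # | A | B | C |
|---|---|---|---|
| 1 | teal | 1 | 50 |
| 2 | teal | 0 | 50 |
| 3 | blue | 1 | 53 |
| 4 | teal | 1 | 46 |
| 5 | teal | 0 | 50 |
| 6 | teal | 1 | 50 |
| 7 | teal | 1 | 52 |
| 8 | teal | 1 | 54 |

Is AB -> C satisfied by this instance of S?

(A=teal, B=1): rows 1, 4, 6, 7, 8 → C takes values {50, 46, 52, 54} — violation
(A=teal, B=0): rows 2, 5 → C = 50, 50 ✓
(A=blue, B=1): row 3 → C = 53 ✓
Two rows agree on AB but differ on C, so AB -> C does not hold.

No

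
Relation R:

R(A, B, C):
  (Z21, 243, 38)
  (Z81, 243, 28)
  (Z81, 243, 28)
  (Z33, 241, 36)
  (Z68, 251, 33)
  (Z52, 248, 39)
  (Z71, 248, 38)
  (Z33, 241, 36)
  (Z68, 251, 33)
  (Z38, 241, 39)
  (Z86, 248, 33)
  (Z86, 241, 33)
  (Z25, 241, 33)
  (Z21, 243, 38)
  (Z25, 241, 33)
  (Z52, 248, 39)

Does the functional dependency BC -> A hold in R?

(B=243, C=38): 2 rows → A = Z21, Z21 ✓
(B=243, C=28): 2 rows → A = Z81, Z81 ✓
(B=241, C=36): 2 rows → A = Z33, Z33 ✓
(B=251, C=33): 2 rows → A = Z68, Z68 ✓
(B=248, C=39): 2 rows → A = Z52, Z52 ✓
(B=248, C=38): 1 row → A = Z71 ✓
(B=241, C=39): 1 row → A = Z38 ✓
(B=248, C=33): 1 row → A = Z86 ✓
(B=241, C=33): 3 rows → A takes values {Z86, Z25} — violation
Two rows agree on BC but differ on A, so BC -> A does not hold.

No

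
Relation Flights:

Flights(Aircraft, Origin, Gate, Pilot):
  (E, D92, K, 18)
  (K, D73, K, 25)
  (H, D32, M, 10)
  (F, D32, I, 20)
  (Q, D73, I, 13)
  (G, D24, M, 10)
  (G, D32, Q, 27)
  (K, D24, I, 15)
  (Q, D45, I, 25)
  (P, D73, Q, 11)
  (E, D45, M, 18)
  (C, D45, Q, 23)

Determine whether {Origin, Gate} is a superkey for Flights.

All 12 rows have distinct {Origin, Gate} values, so {Origin, Gate} → (all attributes) holds and {Origin, Gate} is a superkey.

Yes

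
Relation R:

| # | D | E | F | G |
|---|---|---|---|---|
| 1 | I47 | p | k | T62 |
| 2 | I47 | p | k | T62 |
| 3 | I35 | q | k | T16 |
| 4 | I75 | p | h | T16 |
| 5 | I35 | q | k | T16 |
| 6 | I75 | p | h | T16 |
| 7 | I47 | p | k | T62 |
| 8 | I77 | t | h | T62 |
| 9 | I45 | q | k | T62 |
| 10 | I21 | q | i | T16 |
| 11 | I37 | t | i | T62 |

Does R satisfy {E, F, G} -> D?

Yes

(E=p, F=k, G=T62): rows 1, 2, 7 → D = I47, I47, I47 ✓
(E=q, F=k, G=T16): rows 3, 5 → D = I35, I35 ✓
(E=p, F=h, G=T16): rows 4, 6 → D = I75, I75 ✓
(E=t, F=h, G=T62): row 8 → D = I77 ✓
(E=q, F=k, G=T62): row 9 → D = I45 ✓
(E=q, F=i, G=T16): row 10 → D = I21 ✓
(E=t, F=i, G=T62): row 11 → D = I37 ✓
Every {E, F, G} value is associated with a single D value, so {E, F, G} -> D holds.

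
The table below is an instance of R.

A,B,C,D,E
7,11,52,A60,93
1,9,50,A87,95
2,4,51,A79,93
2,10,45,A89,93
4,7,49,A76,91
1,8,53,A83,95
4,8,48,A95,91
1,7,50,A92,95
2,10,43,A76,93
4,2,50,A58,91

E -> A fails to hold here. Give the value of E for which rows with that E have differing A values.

E=93: 4 rows → A takes values {7, 2} — violation
E=95: 3 rows → A = 1, 1, 1 ✓
E=91: 3 rows → A = 4, 4, 4 ✓
The only E value with inconsistent A is E=93.

93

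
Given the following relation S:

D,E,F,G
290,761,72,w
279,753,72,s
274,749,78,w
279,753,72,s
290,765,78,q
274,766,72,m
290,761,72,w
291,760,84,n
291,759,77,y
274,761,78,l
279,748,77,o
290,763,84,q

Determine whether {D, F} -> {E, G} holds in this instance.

No

(D=290, F=72): 2 rows → {E,G} = (761, w), (761, w) ✓
(D=279, F=72): 2 rows → {E,G} = (753, s), (753, s) ✓
(D=274, F=78): 2 rows → {E,G} takes values {(749, w), (761, l)} — violation
(D=290, F=78): 1 row → {E,G} = (765, q) ✓
(D=274, F=72): 1 row → {E,G} = (766, m) ✓
(D=291, F=84): 1 row → {E,G} = (760, n) ✓
(D=291, F=77): 1 row → {E,G} = (759, y) ✓
(D=279, F=77): 1 row → {E,G} = (748, o) ✓
(D=290, F=84): 1 row → {E,G} = (763, q) ✓
Two rows agree on {D, F} but differ on {E, G}, so {D, F} -> {E, G} does not hold.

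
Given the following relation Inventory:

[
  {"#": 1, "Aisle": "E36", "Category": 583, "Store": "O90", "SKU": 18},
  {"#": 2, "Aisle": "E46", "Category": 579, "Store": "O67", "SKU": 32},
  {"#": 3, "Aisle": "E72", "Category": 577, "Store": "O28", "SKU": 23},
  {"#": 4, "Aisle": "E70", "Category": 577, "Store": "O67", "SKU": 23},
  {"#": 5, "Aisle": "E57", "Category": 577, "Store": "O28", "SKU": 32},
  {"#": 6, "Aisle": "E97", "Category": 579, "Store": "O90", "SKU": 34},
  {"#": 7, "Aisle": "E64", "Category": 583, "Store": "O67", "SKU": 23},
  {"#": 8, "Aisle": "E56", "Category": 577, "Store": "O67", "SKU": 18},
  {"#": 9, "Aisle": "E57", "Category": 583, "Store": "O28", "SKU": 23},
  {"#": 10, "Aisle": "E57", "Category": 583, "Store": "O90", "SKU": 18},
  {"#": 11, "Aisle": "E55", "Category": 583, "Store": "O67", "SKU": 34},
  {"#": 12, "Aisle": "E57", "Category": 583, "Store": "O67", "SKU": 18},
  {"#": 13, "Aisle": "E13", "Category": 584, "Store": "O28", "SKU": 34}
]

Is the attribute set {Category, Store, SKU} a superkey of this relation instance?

No

Rows 1 and 10 have the same {Category, Store, SKU} value (Category=583, Store=O90, SKU=18) but are distinct tuples, so {Category, Store, SKU} does not determine every attribute — not a superkey.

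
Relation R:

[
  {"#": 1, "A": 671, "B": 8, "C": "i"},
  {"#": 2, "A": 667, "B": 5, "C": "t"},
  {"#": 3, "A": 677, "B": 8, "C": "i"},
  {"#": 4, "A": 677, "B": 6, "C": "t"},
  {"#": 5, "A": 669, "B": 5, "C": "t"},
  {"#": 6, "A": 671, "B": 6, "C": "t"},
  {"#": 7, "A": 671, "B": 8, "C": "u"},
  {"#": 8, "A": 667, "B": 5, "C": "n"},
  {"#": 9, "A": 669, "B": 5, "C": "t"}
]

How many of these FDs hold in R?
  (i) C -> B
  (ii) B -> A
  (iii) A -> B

(i) C -> B: C=t: rows 2, 4, 5, 6, 9 → B takes values {5, 6} — violation — fails.
(ii) B -> A: B=8: rows 1, 3, 7 → A takes values {671, 677} — violation; B=5: rows 2, 5, 8, 9 → A takes values {667, 669} — violation; B=6: rows 4, 6 → A takes values {677, 671} — violation — fails.
(iii) A -> B: A=671: rows 1, 6, 7 → B takes values {8, 6} — violation; A=677: rows 3, 4 → B takes values {8, 6} — violation — fails.
None of the 3 dependencies hold.

0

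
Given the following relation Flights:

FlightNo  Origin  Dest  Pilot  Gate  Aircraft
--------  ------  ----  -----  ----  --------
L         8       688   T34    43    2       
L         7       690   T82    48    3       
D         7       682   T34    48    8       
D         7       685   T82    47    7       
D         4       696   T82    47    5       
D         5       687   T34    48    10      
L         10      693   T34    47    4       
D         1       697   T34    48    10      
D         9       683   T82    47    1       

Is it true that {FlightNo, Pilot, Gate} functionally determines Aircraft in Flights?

No

(FlightNo=L, Pilot=T34, Gate=43): 1 row → Aircraft = 2 ✓
(FlightNo=L, Pilot=T82, Gate=48): 1 row → Aircraft = 3 ✓
(FlightNo=D, Pilot=T34, Gate=48): 3 rows → Aircraft takes values {8, 10} — violation
(FlightNo=D, Pilot=T82, Gate=47): 3 rows → Aircraft takes values {7, 5, 1} — violation
(FlightNo=L, Pilot=T34, Gate=47): 1 row → Aircraft = 4 ✓
Two rows agree on {FlightNo, Pilot, Gate} but differ on Aircraft, so {FlightNo, Pilot, Gate} → Aircraft does not hold.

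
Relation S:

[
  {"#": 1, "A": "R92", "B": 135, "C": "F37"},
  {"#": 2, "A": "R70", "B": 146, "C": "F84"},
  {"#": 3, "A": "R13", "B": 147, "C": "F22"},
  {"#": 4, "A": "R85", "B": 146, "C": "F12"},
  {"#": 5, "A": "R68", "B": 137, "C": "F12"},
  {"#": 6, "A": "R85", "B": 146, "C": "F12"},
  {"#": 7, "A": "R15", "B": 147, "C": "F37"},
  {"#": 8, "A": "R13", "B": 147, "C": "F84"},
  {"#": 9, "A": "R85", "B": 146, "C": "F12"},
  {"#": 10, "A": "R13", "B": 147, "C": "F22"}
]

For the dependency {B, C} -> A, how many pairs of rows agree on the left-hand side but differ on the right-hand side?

0

(B=147, C=F22): all 2 rows agree on A — 0 pairs.
(B=146, C=F12): all 3 rows agree on A — 0 pairs.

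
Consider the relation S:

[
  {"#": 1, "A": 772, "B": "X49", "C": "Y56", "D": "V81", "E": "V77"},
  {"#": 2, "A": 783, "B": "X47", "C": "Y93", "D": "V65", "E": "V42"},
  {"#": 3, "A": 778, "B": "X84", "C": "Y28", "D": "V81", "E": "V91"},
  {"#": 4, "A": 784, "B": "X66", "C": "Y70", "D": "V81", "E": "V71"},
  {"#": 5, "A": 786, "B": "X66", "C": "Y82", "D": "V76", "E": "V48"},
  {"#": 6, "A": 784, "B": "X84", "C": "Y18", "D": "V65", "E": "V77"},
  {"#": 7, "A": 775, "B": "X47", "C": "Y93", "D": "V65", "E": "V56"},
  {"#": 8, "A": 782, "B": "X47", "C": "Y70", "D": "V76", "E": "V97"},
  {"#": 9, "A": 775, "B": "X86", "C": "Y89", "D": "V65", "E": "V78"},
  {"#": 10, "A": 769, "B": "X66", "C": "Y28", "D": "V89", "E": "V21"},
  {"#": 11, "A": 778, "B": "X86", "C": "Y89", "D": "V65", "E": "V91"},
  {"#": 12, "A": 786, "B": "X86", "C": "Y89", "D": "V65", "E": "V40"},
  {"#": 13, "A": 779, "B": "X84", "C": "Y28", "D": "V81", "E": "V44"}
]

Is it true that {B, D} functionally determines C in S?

Yes

(B=X49, D=V81): row 1 → C = Y56 ✓
(B=X47, D=V65): rows 2, 7 → C = Y93, Y93 ✓
(B=X84, D=V81): rows 3, 13 → C = Y28, Y28 ✓
(B=X66, D=V81): row 4 → C = Y70 ✓
(B=X66, D=V76): row 5 → C = Y82 ✓
(B=X84, D=V65): row 6 → C = Y18 ✓
(B=X47, D=V76): row 8 → C = Y70 ✓
(B=X86, D=V65): rows 9, 11, 12 → C = Y89, Y89, Y89 ✓
(B=X66, D=V89): row 10 → C = Y28 ✓
Every {B, D} value is associated with a single C value, so {B, D} -> C holds.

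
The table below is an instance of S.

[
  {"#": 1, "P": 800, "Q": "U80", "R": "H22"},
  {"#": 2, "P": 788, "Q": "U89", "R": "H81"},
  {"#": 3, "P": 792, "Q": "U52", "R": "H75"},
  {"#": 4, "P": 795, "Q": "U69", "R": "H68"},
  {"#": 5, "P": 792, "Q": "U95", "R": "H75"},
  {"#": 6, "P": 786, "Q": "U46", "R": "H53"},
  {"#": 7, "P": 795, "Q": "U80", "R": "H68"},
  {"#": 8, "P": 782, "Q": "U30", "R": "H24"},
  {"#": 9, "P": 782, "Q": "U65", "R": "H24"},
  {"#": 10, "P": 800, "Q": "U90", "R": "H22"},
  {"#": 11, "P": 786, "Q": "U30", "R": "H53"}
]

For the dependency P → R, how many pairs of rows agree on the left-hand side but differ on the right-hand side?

0

P=800: all 2 rows agree on R — 0 pairs.
P=792: all 2 rows agree on R — 0 pairs.
P=795: all 2 rows agree on R — 0 pairs.
P=786: all 2 rows agree on R — 0 pairs.
P=782: all 2 rows agree on R — 0 pairs.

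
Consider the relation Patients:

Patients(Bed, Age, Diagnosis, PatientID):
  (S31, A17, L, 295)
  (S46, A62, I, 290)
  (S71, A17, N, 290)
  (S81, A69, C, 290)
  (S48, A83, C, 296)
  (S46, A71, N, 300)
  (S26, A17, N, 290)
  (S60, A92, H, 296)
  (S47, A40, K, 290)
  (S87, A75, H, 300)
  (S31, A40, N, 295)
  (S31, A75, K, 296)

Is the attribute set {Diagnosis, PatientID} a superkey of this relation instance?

Two distinct rows share (Diagnosis=N, PatientID=290), so {Diagnosis, PatientID} does not determine every attribute — not a superkey.

No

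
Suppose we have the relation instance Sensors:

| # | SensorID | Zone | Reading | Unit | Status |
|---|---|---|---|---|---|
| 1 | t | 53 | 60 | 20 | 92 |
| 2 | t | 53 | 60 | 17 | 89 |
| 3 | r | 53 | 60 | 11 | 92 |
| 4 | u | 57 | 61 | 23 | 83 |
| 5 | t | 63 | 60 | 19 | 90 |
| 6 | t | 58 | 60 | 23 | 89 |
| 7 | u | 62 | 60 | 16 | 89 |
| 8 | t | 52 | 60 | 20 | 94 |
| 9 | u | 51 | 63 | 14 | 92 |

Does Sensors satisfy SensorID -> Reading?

SensorID=t: rows 1, 2, 5, 6, 8 → Reading = 60, 60, 60, 60, 60 ✓
SensorID=r: row 3 → Reading = 60 ✓
SensorID=u: rows 4, 7, 9 → Reading takes values {61, 60, 63} — violation
Two rows agree on SensorID but differ on Reading, so SensorID -> Reading does not hold.

No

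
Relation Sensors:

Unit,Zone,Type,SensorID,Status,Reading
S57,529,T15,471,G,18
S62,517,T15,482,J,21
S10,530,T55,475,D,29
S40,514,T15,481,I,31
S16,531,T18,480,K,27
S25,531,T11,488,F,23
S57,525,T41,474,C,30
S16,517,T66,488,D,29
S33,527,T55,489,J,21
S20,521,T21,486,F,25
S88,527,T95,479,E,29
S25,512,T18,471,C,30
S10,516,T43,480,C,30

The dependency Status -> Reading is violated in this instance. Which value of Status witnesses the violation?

Status=G: 1 row → Reading = 18 ✓
Status=J: 2 rows → Reading = 21, 21 ✓
Status=D: 2 rows → Reading = 29, 29 ✓
Status=I: 1 row → Reading = 31 ✓
Status=K: 1 row → Reading = 27 ✓
Status=F: 2 rows → Reading takes values {23, 25} — violation
Status=C: 3 rows → Reading = 30, 30, 30 ✓
Status=E: 1 row → Reading = 29 ✓
The only Status value with inconsistent Reading is Status=F.

F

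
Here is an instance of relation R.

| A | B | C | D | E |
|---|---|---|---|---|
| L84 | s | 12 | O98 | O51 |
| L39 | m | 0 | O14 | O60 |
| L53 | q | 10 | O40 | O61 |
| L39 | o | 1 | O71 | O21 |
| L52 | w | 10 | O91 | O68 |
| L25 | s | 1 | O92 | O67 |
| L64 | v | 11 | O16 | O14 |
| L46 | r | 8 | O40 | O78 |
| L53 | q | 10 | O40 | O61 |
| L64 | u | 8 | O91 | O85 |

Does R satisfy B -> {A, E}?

No

B=s: 2 rows → {A,E} takes values {(L84, O51), (L25, O67)} — violation
B=m: 1 row → {A,E} = (L39, O60) ✓
B=q: 2 rows → {A,E} = (L53, O61), (L53, O61) ✓
B=o: 1 row → {A,E} = (L39, O21) ✓
B=w: 1 row → {A,E} = (L52, O68) ✓
B=v: 1 row → {A,E} = (L64, O14) ✓
B=r: 1 row → {A,E} = (L46, O78) ✓
B=u: 1 row → {A,E} = (L64, O85) ✓
Two rows agree on B but differ on {A, E}, so B -> {A, E} does not hold.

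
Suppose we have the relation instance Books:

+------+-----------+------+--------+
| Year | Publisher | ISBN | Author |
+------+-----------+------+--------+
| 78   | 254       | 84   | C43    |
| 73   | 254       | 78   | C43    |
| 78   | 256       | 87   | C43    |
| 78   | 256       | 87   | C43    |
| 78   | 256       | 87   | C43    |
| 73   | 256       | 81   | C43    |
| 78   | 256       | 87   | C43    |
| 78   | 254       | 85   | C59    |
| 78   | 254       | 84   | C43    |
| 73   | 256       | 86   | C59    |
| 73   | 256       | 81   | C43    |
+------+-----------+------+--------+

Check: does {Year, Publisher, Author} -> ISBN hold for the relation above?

(Year=78, Publisher=254, Author=C43): 2 rows → ISBN = 84, 84 ✓
(Year=73, Publisher=254, Author=C43): 1 row → ISBN = 78 ✓
(Year=78, Publisher=256, Author=C43): 4 rows → ISBN = 87, 87, 87, 87 ✓
(Year=73, Publisher=256, Author=C43): 2 rows → ISBN = 81, 81 ✓
(Year=78, Publisher=254, Author=C59): 1 row → ISBN = 85 ✓
(Year=73, Publisher=256, Author=C59): 1 row → ISBN = 86 ✓
Every {Year, Publisher, Author} value is associated with a single ISBN value, so {Year, Publisher, Author} -> ISBN holds.

Yes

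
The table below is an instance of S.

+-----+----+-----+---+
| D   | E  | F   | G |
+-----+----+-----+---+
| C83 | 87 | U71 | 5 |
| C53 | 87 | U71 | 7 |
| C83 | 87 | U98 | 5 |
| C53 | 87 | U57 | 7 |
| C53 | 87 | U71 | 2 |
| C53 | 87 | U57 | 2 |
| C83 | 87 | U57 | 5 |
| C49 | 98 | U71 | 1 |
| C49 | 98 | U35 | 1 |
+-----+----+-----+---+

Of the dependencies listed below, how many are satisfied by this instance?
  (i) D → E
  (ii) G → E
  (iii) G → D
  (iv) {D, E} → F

3

(i) D → E: every LHS value maps to a single RHS value — holds.
(ii) G → E: every LHS value maps to a single RHS value — holds.
(iii) G → D: every LHS value maps to a single RHS value — holds.
(iv) {D, E} → F: (D=C83, E=87): 3 rows → F takes values {U71, U98, U57} — violation; (D=C53, E=87): 4 rows → F takes values {U71, U57} — violation; (D=C49, E=98): 2 rows → F takes values {U71, U35} — violation — fails.
3 of the 4 dependencies hold.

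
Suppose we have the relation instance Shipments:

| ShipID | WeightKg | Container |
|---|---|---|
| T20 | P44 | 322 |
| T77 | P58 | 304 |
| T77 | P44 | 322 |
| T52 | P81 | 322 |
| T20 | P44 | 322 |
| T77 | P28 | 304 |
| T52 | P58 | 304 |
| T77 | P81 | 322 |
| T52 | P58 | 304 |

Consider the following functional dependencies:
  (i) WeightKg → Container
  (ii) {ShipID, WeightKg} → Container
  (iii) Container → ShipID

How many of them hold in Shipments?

2

(i) WeightKg → Container: every LHS value maps to a single RHS value — holds.
(ii) {ShipID, WeightKg} → Container: every LHS value maps to a single RHS value — holds.
(iii) Container → ShipID: Container=322: 5 rows → ShipID takes values {T20, T77, T52} — violation; Container=304: 4 rows → ShipID takes values {T77, T52} — violation — fails.
2 of the 3 dependencies hold.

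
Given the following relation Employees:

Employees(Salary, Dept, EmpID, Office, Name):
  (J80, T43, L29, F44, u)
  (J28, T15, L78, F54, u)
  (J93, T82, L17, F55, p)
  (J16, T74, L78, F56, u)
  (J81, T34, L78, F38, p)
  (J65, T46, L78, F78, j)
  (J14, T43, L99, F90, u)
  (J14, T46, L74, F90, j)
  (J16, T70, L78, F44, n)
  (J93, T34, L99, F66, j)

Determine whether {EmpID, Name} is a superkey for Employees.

Two distinct rows share (EmpID=L78, Name=u), so {EmpID, Name} does not determine every attribute — not a superkey.

No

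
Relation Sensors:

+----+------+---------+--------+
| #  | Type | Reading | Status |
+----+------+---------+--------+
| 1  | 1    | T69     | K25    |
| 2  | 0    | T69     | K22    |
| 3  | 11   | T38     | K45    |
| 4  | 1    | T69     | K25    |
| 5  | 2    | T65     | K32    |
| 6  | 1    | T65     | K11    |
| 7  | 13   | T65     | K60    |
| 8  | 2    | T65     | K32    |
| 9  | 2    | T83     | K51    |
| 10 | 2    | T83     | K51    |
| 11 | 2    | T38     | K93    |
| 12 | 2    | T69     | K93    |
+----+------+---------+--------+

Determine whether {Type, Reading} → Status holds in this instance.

(Type=1, Reading=T69): rows 1, 4 → Status = K25, K25 ✓
(Type=0, Reading=T69): row 2 → Status = K22 ✓
(Type=11, Reading=T38): row 3 → Status = K45 ✓
(Type=2, Reading=T65): rows 5, 8 → Status = K32, K32 ✓
(Type=1, Reading=T65): row 6 → Status = K11 ✓
(Type=13, Reading=T65): row 7 → Status = K60 ✓
(Type=2, Reading=T83): rows 9, 10 → Status = K51, K51 ✓
(Type=2, Reading=T38): row 11 → Status = K93 ✓
(Type=2, Reading=T69): row 12 → Status = K93 ✓
Every {Type, Reading} value is associated with a single Status value, so {Type, Reading} → Status holds.

Yes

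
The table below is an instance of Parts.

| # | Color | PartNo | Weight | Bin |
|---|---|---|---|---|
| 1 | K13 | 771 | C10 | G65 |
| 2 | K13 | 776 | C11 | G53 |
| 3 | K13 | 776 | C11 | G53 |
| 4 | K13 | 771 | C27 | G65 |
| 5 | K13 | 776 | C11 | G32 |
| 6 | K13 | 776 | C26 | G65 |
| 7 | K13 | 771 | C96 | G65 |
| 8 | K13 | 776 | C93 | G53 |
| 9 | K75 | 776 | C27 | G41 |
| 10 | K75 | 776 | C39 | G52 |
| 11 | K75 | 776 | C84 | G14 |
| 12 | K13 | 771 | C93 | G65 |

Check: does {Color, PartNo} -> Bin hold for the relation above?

(Color=K13, PartNo=771): rows 1, 4, 7, 12 → Bin = G65, G65, G65, G65 ✓
(Color=K13, PartNo=776): rows 2, 3, 5, 6, 8 → Bin takes values {G53, G32, G65} — violation
(Color=K75, PartNo=776): rows 9, 10, 11 → Bin takes values {G41, G52, G14} — violation
Two rows agree on {Color, PartNo} but differ on Bin, so {Color, PartNo} -> Bin does not hold.

No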